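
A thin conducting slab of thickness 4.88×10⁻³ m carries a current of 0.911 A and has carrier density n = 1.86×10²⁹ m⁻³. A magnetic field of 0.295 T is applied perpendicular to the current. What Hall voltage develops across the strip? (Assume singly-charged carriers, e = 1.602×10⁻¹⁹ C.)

V_H = IB/(n e t).
V_H = (0.911)(0.295)/((1.86×10²⁹)(1.602×10⁻¹⁹)(4.88×10⁻³)) ≈ 1.85×10⁻⁹ V.

V_H ≈ 1.85×10⁻⁹ V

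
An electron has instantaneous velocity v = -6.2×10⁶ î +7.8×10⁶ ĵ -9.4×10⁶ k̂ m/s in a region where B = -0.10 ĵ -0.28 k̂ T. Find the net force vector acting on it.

F ≈ (5.00×10⁻¹³, 2.78×10⁻¹³, -9.93×10⁻¹⁴) N

v×B = (-3.12×10⁶, -1.74×10⁶, 6.20×10⁵) N/C.
F = q v×B = (−1.602×10⁻¹⁹ C)·(-3.12×10⁶, -1.74×10⁶, 6.20×10⁵) = (5.00×10⁻¹³, 2.78×10⁻¹³, -9.93×10⁻¹⁴) N.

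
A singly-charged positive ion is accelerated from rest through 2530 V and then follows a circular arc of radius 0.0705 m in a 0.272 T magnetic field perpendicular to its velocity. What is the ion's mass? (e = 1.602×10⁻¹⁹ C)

Combine |q|V = ½mv² and r = mv/(|q|B): eliminate v to get m = qB²r²/(2V).
m = (1.602×10⁻¹⁹)(0.272)²(0.0705)²/(2·2530) ≈ 1.16×10⁻²⁶ kg.

m ≈ 1.16×10⁻²⁶ kg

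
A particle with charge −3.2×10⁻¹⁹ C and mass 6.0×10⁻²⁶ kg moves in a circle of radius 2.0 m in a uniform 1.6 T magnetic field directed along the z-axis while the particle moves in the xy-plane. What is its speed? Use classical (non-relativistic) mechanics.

v ≈ 1.7×10⁷ m/s

From |q|vB = mv²/r, v = |q|Br/m.
v = (3.2×10⁻¹⁹)(1.6)(2.0)/6.0×10⁻²⁶ ≈ 1.7×10⁷ m/s.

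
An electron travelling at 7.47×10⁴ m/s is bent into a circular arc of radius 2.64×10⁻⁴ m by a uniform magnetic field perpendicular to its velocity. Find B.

From |q|vB = mv²/r, B = mv/(|q|r).
B = (9.109×10⁻³¹)(7.47×10⁴)/((1.602×10⁻¹⁹)(2.64×10⁻⁴)) ≈ 1.61×10⁻³ T.

B ≈ 1.61×10⁻³ T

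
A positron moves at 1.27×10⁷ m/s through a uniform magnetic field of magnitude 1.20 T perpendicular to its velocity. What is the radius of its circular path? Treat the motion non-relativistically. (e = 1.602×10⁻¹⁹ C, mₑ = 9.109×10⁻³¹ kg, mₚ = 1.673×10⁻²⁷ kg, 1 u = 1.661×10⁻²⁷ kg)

r ≈ 6.02×10⁻⁵ m

The magnetic force provides the centripetal force: |q|vB = mv²/r.
r = mv/(|q|B) = (9.109×10⁻³¹)(1.27×10⁷)/((1.602×10⁻¹⁹)(1.20)) ≈ 6.02×10⁻⁵ m.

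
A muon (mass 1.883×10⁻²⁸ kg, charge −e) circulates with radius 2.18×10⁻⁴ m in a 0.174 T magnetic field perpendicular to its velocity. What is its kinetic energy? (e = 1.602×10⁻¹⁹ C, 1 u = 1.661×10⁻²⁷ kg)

KE ≈ 9.81×10⁻²⁰ J

v = |q|Br/m, then KE = ½mv² = (qBr)²/(2m).
v = (1.602×10⁻¹⁹)(0.174)(2.18×10⁻⁴)/1.883×10⁻²⁸ ≈ 3.227×10⁴ m/s.
KE = ½(1.883×10⁻²⁸)(3.227×10⁴)² ≈ 9.81×10⁻²⁰ J.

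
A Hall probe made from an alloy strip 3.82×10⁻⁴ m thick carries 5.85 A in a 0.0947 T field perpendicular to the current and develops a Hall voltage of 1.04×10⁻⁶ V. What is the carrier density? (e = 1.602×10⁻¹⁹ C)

n ≈ 8.70×10²⁷ m⁻³

From V_H = IB/(n e t), n = IB/(V_H e t).
n = (5.85)(0.0947)/((1.04×10⁻⁶)(1.602×10⁻¹⁹)(3.82×10⁻⁴)) ≈ 8.70×10²⁷ m⁻³.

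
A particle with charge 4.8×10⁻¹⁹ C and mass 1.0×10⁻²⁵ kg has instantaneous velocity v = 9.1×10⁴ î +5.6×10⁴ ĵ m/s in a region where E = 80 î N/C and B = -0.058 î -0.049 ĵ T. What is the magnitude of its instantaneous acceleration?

v×B = (0, 0, -1210) N/C.
E + v×B = (80.0, 0, -1210) N/C.
F = q(E + v×B) = (4.8×10⁻¹⁹ C)·(80.0, 0, -1210) = (3.84×10⁻¹⁷, 0, -5.81×10⁻¹⁶) N.
|a| = |F|/m = 5.825×10⁻¹⁶/1.0×10⁻²⁵ ≈ 5.83×10⁹ m/s².

|a| ≈ 5.83×10⁹ m/s²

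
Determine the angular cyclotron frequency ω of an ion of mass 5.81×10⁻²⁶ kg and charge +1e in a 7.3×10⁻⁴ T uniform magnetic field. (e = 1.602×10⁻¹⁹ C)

ω ≈ 2000 rad/s

ω = |q|B/m.
ω = (1.602×10⁻¹⁹)(7.3×10⁻⁴)/5.81×10⁻²⁶ ≈ 2000 rad/s.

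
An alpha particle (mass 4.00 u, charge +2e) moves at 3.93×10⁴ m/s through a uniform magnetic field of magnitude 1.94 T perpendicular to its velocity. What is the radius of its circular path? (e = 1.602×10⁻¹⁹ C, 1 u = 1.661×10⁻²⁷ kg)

The magnetic force provides the centripetal force: |q|vB = mv²/r.
r = mv/(|q|B) = (6.644×10⁻²⁷)(3.93×10⁴)/((3.204×10⁻¹⁹)(1.94)) ≈ 4.20×10⁻⁴ m.

r ≈ 4.20×10⁻⁴ m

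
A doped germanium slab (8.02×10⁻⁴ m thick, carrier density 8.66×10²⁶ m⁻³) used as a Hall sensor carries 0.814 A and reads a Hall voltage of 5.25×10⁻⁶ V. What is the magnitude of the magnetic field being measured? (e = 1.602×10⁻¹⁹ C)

From V_H = IB/(n e t), B = V_H n e t / I.
B = (5.25×10⁻⁶)(8.66×10²⁶)(1.602×10⁻¹⁹)(8.02×10⁻⁴)/0.814 ≈ 0.718 T.

B ≈ 0.718 T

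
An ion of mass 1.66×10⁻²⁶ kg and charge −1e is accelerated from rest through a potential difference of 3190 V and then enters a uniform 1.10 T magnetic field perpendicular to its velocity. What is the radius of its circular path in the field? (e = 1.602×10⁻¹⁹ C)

r ≈ 0.0234 m

Acceleration: |q|V = ½mv² ⇒ v = √(2|q|V/m) = √(2·1.602×10⁻¹⁹·3190/1.66×10⁻²⁶) ≈ 2.481×10⁵ m/s.
In the field: r = mv/(|q|B) = (1.66×10⁻²⁶)(2.481×10⁵)/((1.602×10⁻¹⁹)(1.10)) ≈ 0.0234 m.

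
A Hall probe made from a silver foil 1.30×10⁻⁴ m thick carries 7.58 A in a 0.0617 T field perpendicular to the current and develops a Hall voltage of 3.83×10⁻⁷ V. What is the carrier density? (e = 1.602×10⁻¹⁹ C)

From V_H = IB/(n e t), n = IB/(V_H e t).
n = (7.58)(0.0617)/((3.83×10⁻⁷)(1.602×10⁻¹⁹)(1.30×10⁻⁴)) ≈ 5.86×10²⁸ m⁻³.

n ≈ 5.86×10²⁸ m⁻³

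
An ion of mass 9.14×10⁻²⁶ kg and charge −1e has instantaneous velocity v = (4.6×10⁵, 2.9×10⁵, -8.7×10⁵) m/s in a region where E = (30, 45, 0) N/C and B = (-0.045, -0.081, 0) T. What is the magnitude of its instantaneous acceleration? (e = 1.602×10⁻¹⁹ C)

v×B = (-7.05×10⁴, 3.92×10⁴, -2.42×10⁴) N/C.
E + v×B = (-7.04×10⁴, 3.92×10⁴, -2.42×10⁴) N/C.
F = q(E + v×B) = (−1.602×10⁻¹⁹ C)·(-7.04×10⁴, 3.92×10⁴, -2.42×10⁴) = (1.13×10⁻¹⁴, -6.28×10⁻¹⁵, 3.88×10⁻¹⁵) N.
|a| = |F|/m = 1.348×10⁻¹⁴/9.14×10⁻²⁶ ≈ 1.48×10¹¹ m/s².

|a| ≈ 1.48×10¹¹ m/s²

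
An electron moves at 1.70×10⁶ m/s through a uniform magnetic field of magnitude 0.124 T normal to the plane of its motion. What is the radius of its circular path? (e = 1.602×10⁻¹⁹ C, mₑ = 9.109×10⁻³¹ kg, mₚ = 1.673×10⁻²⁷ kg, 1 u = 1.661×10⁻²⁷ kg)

r ≈ 7.80×10⁻⁵ m

The magnetic force provides the centripetal force: |q|vB = mv²/r.
r = mv/(|q|B) = (9.109×10⁻³¹)(1.70×10⁶)/((1.602×10⁻¹⁹)(0.124)) ≈ 7.80×10⁻⁵ m.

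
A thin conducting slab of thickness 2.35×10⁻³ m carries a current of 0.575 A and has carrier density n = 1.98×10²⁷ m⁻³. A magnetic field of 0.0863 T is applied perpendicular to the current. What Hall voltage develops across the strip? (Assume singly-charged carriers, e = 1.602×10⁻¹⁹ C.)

V_H ≈ 6.66×10⁻⁸ V

V_H = IB/(n e t).
V_H = (0.575)(0.0863)/((1.98×10²⁷)(1.602×10⁻¹⁹)(2.35×10⁻³)) ≈ 6.66×10⁻⁸ V.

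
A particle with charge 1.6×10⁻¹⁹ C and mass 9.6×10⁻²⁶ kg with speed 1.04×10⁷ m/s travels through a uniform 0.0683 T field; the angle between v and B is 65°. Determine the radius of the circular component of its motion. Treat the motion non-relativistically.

v⊥ = v sinθ = 1.04×10⁷·sin65° ≈ 9.426×10⁶ m/s.
r = m v⊥/(|q|B) = (9.6×10⁻²⁶)(9.426×10⁶)/((1.6×10⁻¹⁹)(0.0683)) ≈ 82.8 m.

r ≈ 82.8 m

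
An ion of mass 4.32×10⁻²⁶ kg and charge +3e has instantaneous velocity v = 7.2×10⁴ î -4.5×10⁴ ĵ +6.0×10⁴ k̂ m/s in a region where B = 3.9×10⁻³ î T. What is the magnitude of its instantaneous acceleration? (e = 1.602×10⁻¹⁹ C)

|a| ≈ 3.25×10⁹ m/s²

v×B = (0, 234, 176) N/C.
F = q v×B = (4.806×10⁻¹⁹ C)·(0, 234, 176) = (0, 1.12×10⁻¹⁶, 8.43×10⁻¹⁷) N.
|a| = |F|/m = 1.406×10⁻¹⁶/4.32×10⁻²⁶ ≈ 3.25×10⁹ m/s².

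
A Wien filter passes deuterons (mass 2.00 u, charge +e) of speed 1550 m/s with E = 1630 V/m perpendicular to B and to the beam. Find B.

B = 1.05 T

Balance of forces in the selector: qE = qvB ⇒ B = E/v.
B = 1630/1550 = 1.05 T.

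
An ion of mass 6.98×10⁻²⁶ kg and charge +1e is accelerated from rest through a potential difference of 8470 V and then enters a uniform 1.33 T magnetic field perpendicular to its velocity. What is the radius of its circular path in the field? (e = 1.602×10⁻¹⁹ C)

r ≈ 0.0646 m

Acceleration: |q|V = ½mv² ⇒ v = √(2|q|V/m) = √(2·1.602×10⁻¹⁹·8470/6.98×10⁻²⁶) ≈ 1.972×10⁵ m/s.
In the field: r = mv/(|q|B) = (6.98×10⁻²⁶)(1.972×10⁵)/((1.602×10⁻¹⁹)(1.33)) ≈ 0.0646 m.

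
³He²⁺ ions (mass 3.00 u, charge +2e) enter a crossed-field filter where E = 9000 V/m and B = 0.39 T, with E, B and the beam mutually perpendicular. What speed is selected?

v = 2.3×10⁴ m/s

Straight-line motion ⇒ electric and magnetic forces cancel, so E = vB.
v = E/B = 9000/0.39 = 2.3×10⁴ m/s.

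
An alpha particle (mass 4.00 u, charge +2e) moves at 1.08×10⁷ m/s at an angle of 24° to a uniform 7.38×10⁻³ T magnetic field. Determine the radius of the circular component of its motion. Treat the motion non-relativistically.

v⊥ = v sinθ = 1.08×10⁷·sin24° ≈ 4.393×10⁶ m/s.
r = m v⊥/(|q|B) = (6.644×10⁻²⁷)(4.393×10⁶)/((3.204×10⁻¹⁹)(7.38×10⁻³)) ≈ 12.3 m.

r ≈ 12.3 m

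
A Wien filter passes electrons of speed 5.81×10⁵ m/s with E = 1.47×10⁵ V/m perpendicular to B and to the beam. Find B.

B = 0.253 T

Balance of forces in the selector: qE = qvB ⇒ B = E/v.
B = 1.47×10⁵/5.81×10⁵ = 0.253 T.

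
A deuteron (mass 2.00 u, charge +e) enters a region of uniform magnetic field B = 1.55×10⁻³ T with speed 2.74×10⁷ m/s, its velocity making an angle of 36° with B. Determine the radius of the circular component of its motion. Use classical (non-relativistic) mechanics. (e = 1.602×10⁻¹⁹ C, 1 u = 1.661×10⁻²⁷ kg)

r ≈ 215 m

v⊥ = v sinθ = 2.74×10⁷·sin36° ≈ 1.611×10⁷ m/s.
r = m v⊥/(|q|B) = (3.322×10⁻²⁷)(1.611×10⁷)/((1.602×10⁻¹⁹)(1.55×10⁻³)) ≈ 215 m.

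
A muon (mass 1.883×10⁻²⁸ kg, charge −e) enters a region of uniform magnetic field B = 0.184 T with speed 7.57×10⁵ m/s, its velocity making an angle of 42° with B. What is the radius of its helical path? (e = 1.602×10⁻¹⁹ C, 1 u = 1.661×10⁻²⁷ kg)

r ≈ 3.24×10⁻³ m

v⊥ = v sinθ = 7.57×10⁵·sin42° ≈ 5.065×10⁵ m/s.
r = m v⊥/(|q|B) = (1.883×10⁻²⁸)(5.065×10⁵)/((1.602×10⁻¹⁹)(0.184)) ≈ 3.24×10⁻³ m.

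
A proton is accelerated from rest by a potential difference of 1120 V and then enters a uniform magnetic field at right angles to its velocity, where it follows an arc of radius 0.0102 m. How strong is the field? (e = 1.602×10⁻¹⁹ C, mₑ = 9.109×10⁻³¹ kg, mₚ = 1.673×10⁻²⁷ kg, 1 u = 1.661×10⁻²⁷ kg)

B ≈ 0.474 T

v = √(2|q|V/m) = √(2·1.602×10⁻¹⁹·1120/1.673×10⁻²⁷) ≈ 4.631×10⁵ m/s.
B = mv/(|q|r) = (1.673×10⁻²⁷)(4.631×10⁵)/((1.602×10⁻¹⁹)(0.0102)) ≈ 0.474 T.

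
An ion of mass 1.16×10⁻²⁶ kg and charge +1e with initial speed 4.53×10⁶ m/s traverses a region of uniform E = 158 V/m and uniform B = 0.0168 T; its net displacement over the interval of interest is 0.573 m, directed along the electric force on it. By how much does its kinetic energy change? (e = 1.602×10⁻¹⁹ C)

The magnetic force is always ⟂ v and does no work; only the electric force changes KE.
ΔKE = F_E · d = |q|E d = (1.602×10⁻¹⁹)(158)(0.573) ≈ 1.45×10⁻¹⁷ J.

ΔKE ≈ 1.45×10⁻¹⁷ J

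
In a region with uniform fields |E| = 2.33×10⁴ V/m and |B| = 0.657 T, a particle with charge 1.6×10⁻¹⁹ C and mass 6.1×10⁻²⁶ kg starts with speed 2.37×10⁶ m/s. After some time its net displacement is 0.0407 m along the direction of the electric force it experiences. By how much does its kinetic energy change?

ΔKE ≈ 1.52×10⁻¹⁶ J

The magnetic force is always ⟂ v and does no work; only the electric force changes KE.
ΔKE = F_E · d = |q|E d = (1.6×10⁻¹⁹)(2.33×10⁴)(0.0407) ≈ 1.52×10⁻¹⁶ J.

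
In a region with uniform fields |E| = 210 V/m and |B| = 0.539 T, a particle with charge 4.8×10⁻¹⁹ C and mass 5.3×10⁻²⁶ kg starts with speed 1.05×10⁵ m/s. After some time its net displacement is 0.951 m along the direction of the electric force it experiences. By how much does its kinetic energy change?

The magnetic force is always ⟂ v and does no work; only the electric force changes KE.
ΔKE = F_E · d = |q|E d = (4.8×10⁻¹⁹)(210)(0.951) ≈ 9.59×10⁻¹⁷ J.

ΔKE ≈ 9.59×10⁻¹⁷ J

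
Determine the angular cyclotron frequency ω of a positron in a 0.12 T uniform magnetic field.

ω = |q|B/m.
ω = (1.602×10⁻¹⁹)(0.12)/9.109×10⁻³¹ ≈ 2.1×10¹⁰ rad/s.

ω ≈ 2.1×10¹⁰ rad/s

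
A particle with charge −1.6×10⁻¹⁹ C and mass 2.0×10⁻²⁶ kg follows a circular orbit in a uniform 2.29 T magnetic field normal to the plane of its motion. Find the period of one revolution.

The cyclotron period depends only on m, q, B: T = 2πm/(|q|B).
T = 2π(2.0×10⁻²⁶)/((1.6×10⁻¹⁹)(2.29)) ≈ 3.43×10⁻⁷ s.

T ≈ 3.43×10⁻⁷ s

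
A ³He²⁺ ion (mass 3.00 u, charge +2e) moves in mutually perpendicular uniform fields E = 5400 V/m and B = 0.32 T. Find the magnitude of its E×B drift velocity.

v_d ≈ 1.7×10⁴ m/s

In crossed fields the guiding centre drifts at v_d = |E×B|/B² = E/B, independent of charge and mass.
v_d = 5400/0.32 = 1.7×10⁴ m/s.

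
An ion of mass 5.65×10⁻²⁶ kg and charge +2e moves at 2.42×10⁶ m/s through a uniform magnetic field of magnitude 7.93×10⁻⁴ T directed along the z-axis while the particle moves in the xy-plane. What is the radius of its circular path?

The magnetic force provides the centripetal force: |q|vB = mv²/r.
r = mv/(|q|B) = (5.65×10⁻²⁶)(2.42×10⁶)/((3.204×10⁻¹⁹)(7.93×10⁻⁴)) ≈ 538 m.

r ≈ 538 m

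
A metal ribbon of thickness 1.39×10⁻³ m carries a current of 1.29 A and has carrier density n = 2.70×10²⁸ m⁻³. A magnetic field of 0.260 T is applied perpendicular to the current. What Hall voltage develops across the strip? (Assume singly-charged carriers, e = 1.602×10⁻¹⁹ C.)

V_H = IB/(n e t).
V_H = (1.29)(0.260)/((2.70×10²⁸)(1.602×10⁻¹⁹)(1.39×10⁻³)) ≈ 5.58×10⁻⁸ V.

V_H ≈ 5.58×10⁻⁸ V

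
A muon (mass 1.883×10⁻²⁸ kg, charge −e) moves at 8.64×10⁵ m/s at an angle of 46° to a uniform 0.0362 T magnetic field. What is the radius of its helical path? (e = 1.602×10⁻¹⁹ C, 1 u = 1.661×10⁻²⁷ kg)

v⊥ = v sinθ = 8.64×10⁵·sin46° ≈ 6.215×10⁵ m/s.
r = m v⊥/(|q|B) = (1.883×10⁻²⁸)(6.215×10⁵)/((1.602×10⁻¹⁹)(0.0362)) ≈ 0.0202 m.

r ≈ 0.0202 m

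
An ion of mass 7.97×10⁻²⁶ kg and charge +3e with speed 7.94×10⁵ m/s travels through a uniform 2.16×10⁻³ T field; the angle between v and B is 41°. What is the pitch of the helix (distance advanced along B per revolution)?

v∥ = v cosθ = 7.94×10⁵·cos41° ≈ 5.992×10⁵ m/s.
T = 2πm/(|q|B) = 2π(7.97×10⁻²⁶)/((4.806×10⁻¹⁹)(2.16×10⁻³)) ≈ 4.824×10⁻⁴ s.
pitch = v∥ T = (5.992×10⁵)(4.824×10⁻⁴) ≈ 289 m.

p ≈ 289 m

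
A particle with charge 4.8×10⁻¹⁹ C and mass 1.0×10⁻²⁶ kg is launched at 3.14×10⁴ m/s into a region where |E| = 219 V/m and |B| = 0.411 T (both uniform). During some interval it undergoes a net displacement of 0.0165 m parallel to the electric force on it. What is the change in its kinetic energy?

The magnetic force is always ⟂ v and does no work; only the electric force changes KE.
ΔKE = F_E · d = |q|E d = (4.8×10⁻¹⁹)(219)(0.0165) ≈ 1.73×10⁻¹⁸ J.

ΔKE ≈ 1.73×10⁻¹⁸ J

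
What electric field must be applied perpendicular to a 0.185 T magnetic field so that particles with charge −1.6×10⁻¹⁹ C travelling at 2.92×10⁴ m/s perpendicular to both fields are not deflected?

For straight-line motion qE = qvB, so E = vB.
E = 2.92×10⁴ × 0.185 = 5400 V/m.

E = 5400 V/m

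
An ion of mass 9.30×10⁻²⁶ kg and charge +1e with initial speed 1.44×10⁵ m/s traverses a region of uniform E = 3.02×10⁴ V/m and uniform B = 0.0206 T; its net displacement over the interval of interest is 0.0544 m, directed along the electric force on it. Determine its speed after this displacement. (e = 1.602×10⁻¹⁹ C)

B does no work; ΔKE = |q|E d.
½mv_f² = ½mv₀² + |q|Ed = ½(9.30×10⁻²⁶)(1.44×10⁵)² + (1.602×10⁻¹⁹)(3.02×10⁴)(0.0544) ≈ 9.642×10⁻¹⁶ J + 2.632×10⁻¹⁶ J ≈ 1.227×10⁻¹⁵ J.
v_f = √(2·1.227×10⁻¹⁵/9.30×10⁻²⁶) ≈ 1.62×10⁵ m/s.

v_f ≈ 1.62×10⁵ m/s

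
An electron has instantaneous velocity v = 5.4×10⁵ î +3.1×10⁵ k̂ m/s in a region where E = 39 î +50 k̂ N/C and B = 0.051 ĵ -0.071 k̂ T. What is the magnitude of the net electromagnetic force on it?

v×B = (-1.58×10⁴, 3.83×10⁴, 2.75×10⁴) N/C.
E + v×B = (-1.58×10⁴, 3.83×10⁴, 2.76×10⁴) N/C.
F = q(E + v×B) = (−1.602×10⁻¹⁹ C)·(-1.58×10⁴, 3.83×10⁴, 2.76×10⁴) = (2.53×10⁻¹⁵, -6.14×10⁻¹⁵, -4.42×10⁻¹⁵) N.
|F| = 7.98×10⁻¹⁵ N.

|F| ≈ 7.98×10⁻¹⁵ N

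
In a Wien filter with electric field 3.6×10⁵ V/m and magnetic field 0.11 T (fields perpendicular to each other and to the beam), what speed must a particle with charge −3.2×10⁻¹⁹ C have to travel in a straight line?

Straight-line motion ⇒ electric and magnetic forces cancel, so E = vB.
v = E/B = 3.6×10⁵/0.11 = 3.3×10⁶ m/s.
The result is independent of the particle's charge and mass.

v = 3.3×10⁶ m/s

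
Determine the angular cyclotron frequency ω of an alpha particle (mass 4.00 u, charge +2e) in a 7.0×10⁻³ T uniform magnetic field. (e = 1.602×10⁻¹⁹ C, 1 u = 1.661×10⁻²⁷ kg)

ω = |q|B/m.
ω = (3.204×10⁻¹⁹)(7.0×10⁻³)/6.644×10⁻²⁷ ≈ 3.4×10⁵ rad/s.

ω ≈ 3.4×10⁵ rad/s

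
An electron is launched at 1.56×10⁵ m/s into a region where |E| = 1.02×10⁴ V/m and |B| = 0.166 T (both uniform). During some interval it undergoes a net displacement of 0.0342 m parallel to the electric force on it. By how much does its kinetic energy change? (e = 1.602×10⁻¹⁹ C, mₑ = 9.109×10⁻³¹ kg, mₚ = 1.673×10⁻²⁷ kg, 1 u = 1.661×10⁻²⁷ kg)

ΔKE ≈ 5.59×10⁻¹⁷ J

The magnetic force is always ⟂ v and does no work; only the electric force changes KE.
ΔKE = F_E · d = |q|E d = (1.602×10⁻¹⁹)(1.02×10⁴)(0.0342) ≈ 5.59×10⁻¹⁷ J.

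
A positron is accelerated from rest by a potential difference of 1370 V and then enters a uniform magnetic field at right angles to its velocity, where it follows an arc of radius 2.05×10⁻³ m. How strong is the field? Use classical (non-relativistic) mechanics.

B ≈ 0.0609 T

v = √(2|q|V/m) = √(2·1.602×10⁻¹⁹·1370/9.109×10⁻³¹) ≈ 2.195×10⁷ m/s.
B = mv/(|q|r) = (9.109×10⁻³¹)(2.195×10⁷)/((1.602×10⁻¹⁹)(2.05×10⁻³)) ≈ 0.0609 T.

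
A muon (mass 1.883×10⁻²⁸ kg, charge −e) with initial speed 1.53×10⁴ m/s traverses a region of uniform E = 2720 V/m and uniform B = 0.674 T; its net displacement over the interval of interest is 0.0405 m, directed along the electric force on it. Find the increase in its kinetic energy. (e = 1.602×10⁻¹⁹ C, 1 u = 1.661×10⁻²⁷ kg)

The magnetic force is always ⟂ v and does no work; only the electric force changes KE.
ΔKE = F_E · d = |q|E d = (1.602×10⁻¹⁹)(2720)(0.0405) ≈ 1.76×10⁻¹⁷ J.

ΔKE ≈ 1.76×10⁻¹⁷ J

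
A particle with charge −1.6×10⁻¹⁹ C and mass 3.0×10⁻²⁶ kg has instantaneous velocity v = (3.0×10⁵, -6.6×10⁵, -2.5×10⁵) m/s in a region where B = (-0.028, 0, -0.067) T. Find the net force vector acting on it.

v×B = (4.42×10⁴, 2.71×10⁴, -1.85×10⁴) N/C.
F = q v×B = (−1.6×10⁻¹⁹ C)·(4.42×10⁴, 2.71×10⁴, -1.85×10⁴) = (-7.08×10⁻¹⁵, -4.34×10⁻¹⁵, 2.96×10⁻¹⁵) N.

F ≈ (-7.08×10⁻¹⁵, -4.34×10⁻¹⁵, 2.96×10⁻¹⁵) N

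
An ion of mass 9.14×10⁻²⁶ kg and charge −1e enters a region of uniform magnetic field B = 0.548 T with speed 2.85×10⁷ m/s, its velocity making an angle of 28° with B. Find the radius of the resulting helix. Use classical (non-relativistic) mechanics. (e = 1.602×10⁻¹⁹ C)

r ≈ 13.9 m

v⊥ = v sinθ = 2.85×10⁷·sin28° ≈ 1.338×10⁷ m/s.
r = m v⊥/(|q|B) = (9.14×10⁻²⁶)(1.338×10⁷)/((1.602×10⁻¹⁹)(0.548)) ≈ 13.9 m.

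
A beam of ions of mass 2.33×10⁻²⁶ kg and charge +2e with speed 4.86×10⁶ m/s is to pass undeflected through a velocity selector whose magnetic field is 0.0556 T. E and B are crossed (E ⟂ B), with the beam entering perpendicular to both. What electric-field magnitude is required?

E = 2.70×10⁵ V/m

For straight-line motion qE = qvB, so E = vB.
E = 4.86×10⁶ × 0.0556 = 2.70×10⁵ V/m.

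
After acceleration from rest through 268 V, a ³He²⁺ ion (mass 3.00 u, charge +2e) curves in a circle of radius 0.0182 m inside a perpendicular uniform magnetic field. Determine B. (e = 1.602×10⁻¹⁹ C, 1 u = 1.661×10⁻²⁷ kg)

v = √(2|q|V/m) = √(2·3.204×10⁻¹⁹·268/4.983×10⁻²⁷) ≈ 1.856×10⁵ m/s.
B = mv/(|q|r) = (4.983×10⁻²⁷)(1.856×10⁵)/((3.204×10⁻¹⁹)(0.0182)) ≈ 0.159 T.

B ≈ 0.159 T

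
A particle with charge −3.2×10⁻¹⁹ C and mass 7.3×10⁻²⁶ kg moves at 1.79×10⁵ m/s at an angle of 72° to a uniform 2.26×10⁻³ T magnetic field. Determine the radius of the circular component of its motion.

r ≈ 17.2 m

v⊥ = v sinθ = 1.79×10⁵·sin72° ≈ 1.702×10⁵ m/s.
r = m v⊥/(|q|B) = (7.3×10⁻²⁶)(1.702×10⁵)/((3.2×10⁻¹⁹)(2.26×10⁻³)) ≈ 17.2 m.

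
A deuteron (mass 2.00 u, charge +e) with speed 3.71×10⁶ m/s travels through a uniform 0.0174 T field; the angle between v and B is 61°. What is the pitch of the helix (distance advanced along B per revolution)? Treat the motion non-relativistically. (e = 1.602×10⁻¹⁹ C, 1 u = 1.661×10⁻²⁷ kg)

p ≈ 13.5 m

v∥ = v cosθ = 3.71×10⁶·cos61° ≈ 1.799×10⁶ m/s.
T = 2πm/(|q|B) = 2π(3.322×10⁻²⁷)/((1.602×10⁻¹⁹)(0.0174)) ≈ 7.488×10⁻⁶ s.
pitch = v∥ T = (1.799×10⁶)(7.488×10⁻⁶) ≈ 13.5 m.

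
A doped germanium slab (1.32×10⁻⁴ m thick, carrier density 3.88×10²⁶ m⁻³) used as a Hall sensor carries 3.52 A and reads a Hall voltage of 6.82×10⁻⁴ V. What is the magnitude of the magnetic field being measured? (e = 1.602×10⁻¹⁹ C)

B ≈ 1.59 T

From V_H = IB/(n e t), B = V_H n e t / I.
B = (6.82×10⁻⁴)(3.88×10²⁶)(1.602×10⁻¹⁹)(1.32×10⁻⁴)/3.52 ≈ 1.59 T.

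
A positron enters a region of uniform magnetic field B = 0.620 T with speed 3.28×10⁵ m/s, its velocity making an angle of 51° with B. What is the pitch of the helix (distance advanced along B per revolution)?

v∥ = v cosθ = 3.28×10⁵·cos51° ≈ 2.064×10⁵ m/s.
T = 2πm/(|q|B) = 2π(9.109×10⁻³¹)/((1.602×10⁻¹⁹)(0.620)) ≈ 5.762×10⁻¹¹ s.
pitch = v∥ T = (2.064×10⁵)(5.762×10⁻¹¹) ≈ 1.19×10⁻⁵ m.

p ≈ 1.19×10⁻⁵ m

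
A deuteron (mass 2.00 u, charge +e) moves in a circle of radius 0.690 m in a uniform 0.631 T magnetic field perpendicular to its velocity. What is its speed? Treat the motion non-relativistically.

From |q|vB = mv²/r, v = |q|Br/m.
v = (1.602×10⁻¹⁹)(0.631)(0.690)/3.322×10⁻²⁷ ≈ 2.10×10⁷ m/s.

v ≈ 2.10×10⁷ m/s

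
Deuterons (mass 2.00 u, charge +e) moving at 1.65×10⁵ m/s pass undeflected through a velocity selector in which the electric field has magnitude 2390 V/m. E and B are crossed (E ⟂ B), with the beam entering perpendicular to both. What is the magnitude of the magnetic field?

B = 0.0145 T

Balance of forces in the selector: qE = qvB ⇒ B = E/v.
B = 2390/1.65×10⁵ = 0.0145 T.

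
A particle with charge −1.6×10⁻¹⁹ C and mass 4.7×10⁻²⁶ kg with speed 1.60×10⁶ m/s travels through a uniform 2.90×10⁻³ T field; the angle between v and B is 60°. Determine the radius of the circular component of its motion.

v⊥ = v sinθ = 1.60×10⁶·sin60° ≈ 1.386×10⁶ m/s.
r = m v⊥/(|q|B) = (4.7×10⁻²⁶)(1.386×10⁶)/((1.6×10⁻¹⁹)(2.90×10⁻³)) ≈ 140 m.

r ≈ 140 m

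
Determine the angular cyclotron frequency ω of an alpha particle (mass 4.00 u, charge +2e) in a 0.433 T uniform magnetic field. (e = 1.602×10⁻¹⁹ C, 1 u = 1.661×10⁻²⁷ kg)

ω = |q|B/m.
ω = (3.204×10⁻¹⁹)(0.433)/6.644×10⁻²⁷ ≈ 2.09×10⁷ rad/s.

ω ≈ 2.09×10⁷ rad/s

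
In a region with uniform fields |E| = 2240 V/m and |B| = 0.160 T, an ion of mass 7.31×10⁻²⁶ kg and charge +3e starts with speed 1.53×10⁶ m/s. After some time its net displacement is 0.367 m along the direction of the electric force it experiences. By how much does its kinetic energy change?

The magnetic force is always ⟂ v and does no work; only the electric force changes KE.
ΔKE = F_E · d = |q|E d = (4.806×10⁻¹⁹)(2240)(0.367) ≈ 3.95×10⁻¹⁶ J.

ΔKE ≈ 3.95×10⁻¹⁶ J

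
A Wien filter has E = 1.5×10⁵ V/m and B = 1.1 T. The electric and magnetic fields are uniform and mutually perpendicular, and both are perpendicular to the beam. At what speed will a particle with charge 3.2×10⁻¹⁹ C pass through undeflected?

For undeflected motion the electric and magnetic forces balance: qE = qvB.
v = E/B = 1.5×10⁵/1.1 = 1.4×10⁵ m/s.

v = 1.4×10⁵ m/s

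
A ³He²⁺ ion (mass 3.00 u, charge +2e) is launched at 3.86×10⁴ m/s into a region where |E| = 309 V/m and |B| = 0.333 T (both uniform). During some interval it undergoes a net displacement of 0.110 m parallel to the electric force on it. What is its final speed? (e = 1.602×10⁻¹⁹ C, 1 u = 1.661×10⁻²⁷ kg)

B does no work; ΔKE = |q|E d.
½mv_f² = ½mv₀² + |q|Ed = ½(4.983×10⁻²⁷)(3.86×10⁴)² + (3.204×10⁻¹⁹)(309)(0.110) ≈ 3.712×10⁻¹⁸ J + 1.089×10⁻¹⁷ J ≈ 1.460×10⁻¹⁷ J.
v_f = √(2·1.460×10⁻¹⁷/4.983×10⁻²⁷) ≈ 7.66×10⁴ m/s.

v_f ≈ 7.66×10⁴ m/s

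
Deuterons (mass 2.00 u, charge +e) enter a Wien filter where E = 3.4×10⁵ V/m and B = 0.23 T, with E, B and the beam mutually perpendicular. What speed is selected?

v = 1.5×10⁶ m/s

Zero net Lorentz force requires |qE| = |q v×B|, i.e. E = vB.
v = E/B = 3.4×10⁵/0.23 = 1.5×10⁶ m/s.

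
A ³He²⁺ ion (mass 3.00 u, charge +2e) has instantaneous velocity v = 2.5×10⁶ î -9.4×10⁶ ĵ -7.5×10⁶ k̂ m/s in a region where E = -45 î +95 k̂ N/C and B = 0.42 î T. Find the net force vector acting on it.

v×B = (0, -3.15×10⁶, 3.95×10⁶) N/C.
E + v×B = (-45.0, -3.15×10⁶, 3.95×10⁶) N/C.
F = q(E + v×B) = (3.204×10⁻¹⁹ C)·(-45.0, -3.15×10⁶, 3.95×10⁶) = (-1.44×10⁻¹⁷, -1.01×10⁻¹², 1.26×10⁻¹²) N.

F ≈ (-1.44×10⁻¹⁷, -1.01×10⁻¹², 1.26×10⁻¹²) N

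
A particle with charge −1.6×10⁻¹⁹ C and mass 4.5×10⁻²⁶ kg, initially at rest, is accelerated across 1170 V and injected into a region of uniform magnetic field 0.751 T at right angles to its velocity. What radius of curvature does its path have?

Acceleration: |q|V = ½mv² ⇒ v = √(2|q|V/m) = √(2·1.6×10⁻¹⁹·1170/4.5×10⁻²⁶) ≈ 9.121×10⁴ m/s.
In the field: r = mv/(|q|B) = (4.5×10⁻²⁶)(9.121×10⁴)/((1.6×10⁻¹⁹)(0.751)) ≈ 0.0342 m.

r ≈ 0.0342 m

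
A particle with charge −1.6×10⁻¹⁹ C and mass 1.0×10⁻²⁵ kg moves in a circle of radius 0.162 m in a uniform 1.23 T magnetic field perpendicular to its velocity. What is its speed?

From |q|vB = mv²/r, v = |q|Br/m.
v = (1.6×10⁻¹⁹)(1.23)(0.162)/1.0×10⁻²⁵ ≈ 3.19×10⁵ m/s.

v ≈ 3.19×10⁵ m/s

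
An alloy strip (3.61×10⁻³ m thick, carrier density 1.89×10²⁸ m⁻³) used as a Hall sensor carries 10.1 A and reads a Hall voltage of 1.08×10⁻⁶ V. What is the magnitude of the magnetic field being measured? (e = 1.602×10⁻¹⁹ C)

From V_H = IB/(n e t), B = V_H n e t / I.
B = (1.08×10⁻⁶)(1.89×10²⁸)(1.602×10⁻¹⁹)(3.61×10⁻³)/10.1 ≈ 1.17 T.

B ≈ 1.17 T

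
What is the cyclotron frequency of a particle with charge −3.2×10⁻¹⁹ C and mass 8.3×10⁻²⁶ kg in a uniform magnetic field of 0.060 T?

f ≈ 3.7×10⁴ Hz

f = |q|B/(2πm).
f = (3.2×10⁻¹⁹)(0.060)/(2π·8.3×10⁻²⁶) ≈ 3.7×10⁴ Hz.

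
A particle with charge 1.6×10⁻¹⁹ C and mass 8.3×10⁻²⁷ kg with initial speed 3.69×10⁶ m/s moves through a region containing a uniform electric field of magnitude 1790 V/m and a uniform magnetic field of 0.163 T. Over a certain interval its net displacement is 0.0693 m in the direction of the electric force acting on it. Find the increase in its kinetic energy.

ΔKE ≈ 1.98×10⁻¹⁷ J

The magnetic force is always ⟂ v and does no work; only the electric force changes KE.
ΔKE = F_E · d = |q|E d = (1.6×10⁻¹⁹)(1790)(0.0693) ≈ 1.98×10⁻¹⁷ J.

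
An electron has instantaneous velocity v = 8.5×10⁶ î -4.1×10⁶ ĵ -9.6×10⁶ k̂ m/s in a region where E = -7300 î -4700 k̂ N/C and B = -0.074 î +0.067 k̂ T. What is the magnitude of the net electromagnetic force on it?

v×B = (-2.75×10⁵, 1.41×10⁵, -3.03×10⁵) N/C.
E + v×B = (-2.82×10⁵, 1.41×10⁵, -3.08×10⁵) N/C.
F = q(E + v×B) = (−1.602×10⁻¹⁹ C)·(-2.82×10⁵, 1.41×10⁵, -3.08×10⁵) = (4.52×10⁻¹⁴, -2.26×10⁻¹⁴, 4.94×10⁻¹⁴) N.
|F| = 7.06×10⁻¹⁴ N.

|F| ≈ 7.06×10⁻¹⁴ N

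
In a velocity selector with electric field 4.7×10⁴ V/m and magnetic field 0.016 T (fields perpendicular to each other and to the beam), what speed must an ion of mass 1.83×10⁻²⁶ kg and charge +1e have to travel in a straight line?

Straight-line motion ⇒ electric and magnetic forces cancel, so E = vB.
v = E/B = 4.7×10⁴/0.016 = 2.9×10⁶ m/s.

v = 2.9×10⁶ m/s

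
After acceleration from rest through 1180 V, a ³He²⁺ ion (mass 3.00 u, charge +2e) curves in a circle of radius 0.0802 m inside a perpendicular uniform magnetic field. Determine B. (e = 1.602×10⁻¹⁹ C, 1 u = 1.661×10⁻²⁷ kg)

B ≈ 0.0755 T

v = √(2|q|V/m) = √(2·3.204×10⁻¹⁹·1180/4.983×10⁻²⁷) ≈ 3.895×10⁵ m/s.
B = mv/(|q|r) = (4.983×10⁻²⁷)(3.895×10⁵)/((3.204×10⁻¹⁹)(0.0802)) ≈ 0.0755 T.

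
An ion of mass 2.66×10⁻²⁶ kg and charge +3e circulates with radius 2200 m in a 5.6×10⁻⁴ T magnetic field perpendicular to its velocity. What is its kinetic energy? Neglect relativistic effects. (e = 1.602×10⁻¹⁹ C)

KE ≈ 4.1×10⁷ eV

v = |q|Br/m, then KE = ½mv² = (qBr)²/(2m).
v = (4.806×10⁻¹⁹)(5.6×10⁻⁴)(2200)/2.66×10⁻²⁶ ≈ 2.226×10⁷ m/s.
KE = ½(2.66×10⁻²⁶)(2.226×10⁷)² ≈ 6.6×10⁻¹² J = 4.1×10⁷ eV.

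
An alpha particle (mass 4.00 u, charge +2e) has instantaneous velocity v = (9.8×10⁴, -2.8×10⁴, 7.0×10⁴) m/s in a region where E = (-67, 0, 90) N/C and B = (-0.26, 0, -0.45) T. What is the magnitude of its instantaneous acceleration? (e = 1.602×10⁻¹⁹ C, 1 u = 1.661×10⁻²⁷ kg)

|a| ≈ 1.43×10¹² m/s²

v×B = (1.26×10⁴, 2.59×10⁴, -7280) N/C.
E + v×B = (1.25×10⁴, 2.59×10⁴, -7190) N/C.
F = q(E + v×B) = (3.204×10⁻¹⁹ C)·(1.25×10⁴, 2.59×10⁴, -7190) = (4.02×10⁻¹⁵, 8.30×10⁻¹⁵, -2.30×10⁻¹⁵) N.
|a| = |F|/m = 9.502×10⁻¹⁵/6.644×10⁻²⁷ ≈ 1.43×10¹² m/s².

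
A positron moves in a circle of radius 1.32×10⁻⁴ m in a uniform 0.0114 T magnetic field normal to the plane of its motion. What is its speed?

v ≈ 2.65×10⁵ m/s

From |q|vB = mv²/r, v = |q|Br/m.
v = (1.602×10⁻¹⁹)(0.0114)(1.32×10⁻⁴)/9.109×10⁻³¹ ≈ 2.65×10⁵ m/s.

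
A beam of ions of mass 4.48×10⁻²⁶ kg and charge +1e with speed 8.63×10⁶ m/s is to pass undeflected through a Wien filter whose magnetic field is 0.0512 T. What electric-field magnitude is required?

E = 4.42×10⁵ V/m

For straight-line motion qE = qvB, so E = vB.
E = 8.63×10⁶ × 0.0512 = 4.42×10⁵ V/m.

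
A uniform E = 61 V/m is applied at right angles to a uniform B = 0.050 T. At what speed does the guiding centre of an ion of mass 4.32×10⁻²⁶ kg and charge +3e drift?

The steady drift has the magnetic force balancing the electric force, so v_d = E/B.
v_d = 61/0.050 = 1200 m/s.

v_d ≈ 1200 m/s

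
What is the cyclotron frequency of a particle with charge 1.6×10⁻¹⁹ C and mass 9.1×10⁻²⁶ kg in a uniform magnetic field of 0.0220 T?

f = |q|B/(2πm).
f = (1.6×10⁻¹⁹)(0.0220)/(2π·9.1×10⁻²⁶) ≈ 6160 Hz.

f ≈ 6160 Hz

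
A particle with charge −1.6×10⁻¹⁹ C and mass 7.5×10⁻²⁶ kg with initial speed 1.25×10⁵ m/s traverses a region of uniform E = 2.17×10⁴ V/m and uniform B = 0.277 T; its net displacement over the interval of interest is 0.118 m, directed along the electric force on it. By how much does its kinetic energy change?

ΔKE ≈ 4.10×10⁻¹⁶ J

The magnetic force is always ⟂ v and does no work; only the electric force changes KE.
ΔKE = F_E · d = |q|E d = (1.6×10⁻¹⁹)(2.17×10⁴)(0.118) ≈ 4.10×10⁻¹⁶ J.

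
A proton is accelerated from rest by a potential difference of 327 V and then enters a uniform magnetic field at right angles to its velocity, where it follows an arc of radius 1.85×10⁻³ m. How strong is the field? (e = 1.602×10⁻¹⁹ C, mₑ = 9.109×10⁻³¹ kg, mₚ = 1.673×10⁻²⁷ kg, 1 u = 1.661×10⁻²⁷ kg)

v = √(2|q|V/m) = √(2·1.602×10⁻¹⁹·327/1.673×10⁻²⁷) ≈ 2.502×10⁵ m/s.
B = mv/(|q|r) = (1.673×10⁻²⁷)(2.502×10⁵)/((1.602×10⁻¹⁹)(1.85×10⁻³)) ≈ 1.41 T.

B ≈ 1.41 T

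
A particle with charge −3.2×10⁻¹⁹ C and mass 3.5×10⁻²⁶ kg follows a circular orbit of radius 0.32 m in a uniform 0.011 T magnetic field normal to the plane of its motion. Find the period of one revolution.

T ≈ 6.2×10⁻⁵ s

The cyclotron period depends only on m, q, B: T = 2πm/(|q|B).
T = 2π(3.5×10⁻²⁶)/((3.2×10⁻¹⁹)(0.011)) ≈ 6.2×10⁻⁵ s.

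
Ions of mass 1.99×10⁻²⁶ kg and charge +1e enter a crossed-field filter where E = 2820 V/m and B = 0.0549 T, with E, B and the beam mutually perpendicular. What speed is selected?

For undeflected motion the electric and magnetic forces balance: qE = qvB.
v = E/B = 2820/0.0549 = 5.14×10⁴ m/s.

v = 5.14×10⁴ m/s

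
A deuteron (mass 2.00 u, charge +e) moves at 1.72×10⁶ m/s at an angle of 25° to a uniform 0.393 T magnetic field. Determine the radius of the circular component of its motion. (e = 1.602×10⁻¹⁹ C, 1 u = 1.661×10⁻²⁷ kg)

r ≈ 0.0384 m

v⊥ = v sinθ = 1.72×10⁶·sin25° ≈ 7.269×10⁵ m/s.
r = m v⊥/(|q|B) = (3.322×10⁻²⁷)(7.269×10⁵)/((1.602×10⁻¹⁹)(0.393)) ≈ 0.0384 m.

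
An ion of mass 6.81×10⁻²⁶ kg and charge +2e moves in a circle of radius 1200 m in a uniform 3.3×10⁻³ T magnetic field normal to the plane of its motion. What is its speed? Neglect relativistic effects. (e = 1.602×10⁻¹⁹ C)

v ≈ 1.9×10⁷ m/s

From |q|vB = mv²/r, v = |q|Br/m.
v = (3.204×10⁻¹⁹)(3.3×10⁻³)(1200)/6.81×10⁻²⁶ ≈ 1.9×10⁷ m/s.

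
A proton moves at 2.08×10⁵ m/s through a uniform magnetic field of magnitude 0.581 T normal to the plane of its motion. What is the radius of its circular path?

r ≈ 3.74×10⁻³ m

The magnetic force provides the centripetal force: |q|vB = mv²/r.
r = mv/(|q|B) = (1.673×10⁻²⁷)(2.08×10⁵)/((1.602×10⁻¹⁹)(0.581)) ≈ 3.74×10⁻³ m.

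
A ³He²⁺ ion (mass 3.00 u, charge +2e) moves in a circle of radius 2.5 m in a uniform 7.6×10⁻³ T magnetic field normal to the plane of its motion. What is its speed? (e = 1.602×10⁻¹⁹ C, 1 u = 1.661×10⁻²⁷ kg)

v ≈ 1.2×10⁶ m/s

From |q|vB = mv²/r, v = |q|Br/m.
v = (3.204×10⁻¹⁹)(7.6×10⁻³)(2.5)/4.983×10⁻²⁷ ≈ 1.2×10⁶ m/s.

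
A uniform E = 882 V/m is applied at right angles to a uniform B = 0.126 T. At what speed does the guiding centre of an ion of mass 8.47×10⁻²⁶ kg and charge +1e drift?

In crossed fields the guiding centre drifts at v_d = |E×B|/B² = E/B, independent of charge and mass.
v_d = 882/0.126 = 7000 m/s.

v_d ≈ 7000 m/s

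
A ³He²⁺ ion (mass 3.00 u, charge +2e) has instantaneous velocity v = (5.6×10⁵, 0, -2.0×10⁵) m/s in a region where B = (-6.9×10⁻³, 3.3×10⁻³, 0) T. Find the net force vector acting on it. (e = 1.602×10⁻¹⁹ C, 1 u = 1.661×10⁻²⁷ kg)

v×B = (660, 1380, 1850) N/C.
F = q v×B = (3.204×10⁻¹⁹ C)·(660, 1380, 1850) = (2.11×10⁻¹⁶, 4.42×10⁻¹⁶, 5.92×10⁻¹⁶) N.

F ≈ (2.11×10⁻¹⁶, 4.42×10⁻¹⁶, 5.92×10⁻¹⁶) N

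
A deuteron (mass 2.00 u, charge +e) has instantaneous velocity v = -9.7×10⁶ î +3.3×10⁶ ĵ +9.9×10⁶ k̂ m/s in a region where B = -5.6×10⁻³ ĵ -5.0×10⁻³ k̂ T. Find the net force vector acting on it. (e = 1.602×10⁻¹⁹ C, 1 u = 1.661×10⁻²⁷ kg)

v×B = (3.89×10⁴, -4.85×10⁴, 5.43×10⁴) N/C.
F = q v×B = (1.602×10⁻¹⁹ C)·(3.89×10⁴, -4.85×10⁴, 5.43×10⁴) = (6.24×10⁻¹⁵, -7.77×10⁻¹⁵, 8.70×10⁻¹⁵) N.

F ≈ (6.24×10⁻¹⁵, -7.77×10⁻¹⁵, 8.70×10⁻¹⁵) N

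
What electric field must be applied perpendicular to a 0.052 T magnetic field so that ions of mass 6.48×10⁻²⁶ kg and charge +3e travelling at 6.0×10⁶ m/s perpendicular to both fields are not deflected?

For straight-line motion qE = qvB, so E = vB.
E = 6.0×10⁶ × 0.052 = 3.1×10⁵ V/m.

E = 3.1×10⁵ V/m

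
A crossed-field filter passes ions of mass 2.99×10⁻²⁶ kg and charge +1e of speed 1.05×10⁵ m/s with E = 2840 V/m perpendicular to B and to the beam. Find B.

Balance of forces in the selector: qE = qvB ⇒ B = E/v.
B = 2840/1.05×10⁵ = 0.0270 T.

B = 0.0270 T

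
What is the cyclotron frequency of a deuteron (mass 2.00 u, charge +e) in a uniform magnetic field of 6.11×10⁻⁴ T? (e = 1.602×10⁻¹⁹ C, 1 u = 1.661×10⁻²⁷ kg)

f ≈ 4690 Hz

f = |q|B/(2πm).
f = (1.602×10⁻¹⁹)(6.11×10⁻⁴)/(2π·3.322×10⁻²⁷) ≈ 4690 Hz.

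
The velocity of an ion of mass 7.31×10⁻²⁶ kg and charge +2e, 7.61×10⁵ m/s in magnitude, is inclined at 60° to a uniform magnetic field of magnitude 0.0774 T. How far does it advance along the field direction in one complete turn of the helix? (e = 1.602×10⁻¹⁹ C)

v∥ = v cosθ = 7.61×10⁵·cos60° ≈ 3.805×10⁵ m/s.
T = 2πm/(|q|B) = 2π(7.31×10⁻²⁶)/((3.204×10⁻¹⁹)(0.0774)) ≈ 1.852×10⁻⁵ s.
pitch = v∥ T = (3.805×10⁵)(1.852×10⁻⁵) ≈ 7.05 m.

p ≈ 7.05 m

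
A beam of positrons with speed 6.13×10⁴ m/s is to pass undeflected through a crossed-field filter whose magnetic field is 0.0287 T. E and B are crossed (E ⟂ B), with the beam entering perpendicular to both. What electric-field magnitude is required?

For straight-line motion qE = qvB, so E = vB.
E = 6.13×10⁴ × 0.0287 = 1760 V/m.

E = 1760 V/m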